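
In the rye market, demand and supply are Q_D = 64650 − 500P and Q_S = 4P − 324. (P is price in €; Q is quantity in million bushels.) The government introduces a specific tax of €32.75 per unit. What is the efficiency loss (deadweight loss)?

In inverse form: demand P = 129.3 − 0.002Q, supply P = 81 + 0.25Q.
Competitive equilibrium: 129.3 − 0.002Q = 81 + 0.25Q → Q* = 191.6667, P* = 128.9167.
With the tax, the buyer price exceeds the seller price by 32.75: (129.3 − 0.002Q) − (81 + 0.25Q) = 32.75 → Q' = 61.7063.
ΔQ = 191.6667 − 61.7063 = 129.9604; the wedge equals the tax, 32.75.
DWL = ½ × 129.9604 × 32.75 = €2128.10 million.

€2128.10 million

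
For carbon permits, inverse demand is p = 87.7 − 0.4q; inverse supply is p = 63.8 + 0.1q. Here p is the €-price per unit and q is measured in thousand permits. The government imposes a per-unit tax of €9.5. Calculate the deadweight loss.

€90.25 thousand

Competitive equilibrium: 87.7 − 0.4q = 63.8 + 0.1q → q* = 47.8, p* = 68.58.
With the tax, the buyer price exceeds the seller price by 9.5: (87.7 − 0.4q) − (63.8 + 0.1q) = 9.5 → q' = 28.8.
Δq = 47.8 − 28.8 = 19; the wedge equals the tax, 9.5.
Welfare loss = ½ × 19 × 9.5 = €90.25 thousand.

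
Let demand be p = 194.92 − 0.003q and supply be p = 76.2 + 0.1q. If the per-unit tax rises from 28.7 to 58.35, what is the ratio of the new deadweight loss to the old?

Competitive equilibrium: 194.92 − 0.003q = 76.2 + 0.1q → q* = 1152.6214, p* = 191.4621.
For a per-unit tax t: Δq = t/0.103, so DWL = ½·t·(t/0.103) = t²/0.206.
At t = 28.7: DWL = 3998.495. At t = 58.35: DWL = 16527.779.
Ratio = (58.35/28.7)² = 4.133.

4.133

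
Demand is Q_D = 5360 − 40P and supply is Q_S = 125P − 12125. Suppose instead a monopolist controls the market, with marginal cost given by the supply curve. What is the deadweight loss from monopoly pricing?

In inverse form: demand P = 134 − 0.025Q, supply P = 97 + 0.008Q.
Competitive equilibrium: 134 − 0.025Q = 97 + 0.008Q → Q* = 1121.21212, P* = 105.9697.
Marginal revenue: MR = 134 − 0.05Q. Set MR = MC: 134 − 0.05Q = 97 + 0.008Q → Q_m = 637.93103.
Price P_m = 134 − 0.025·637.93103 = 118.05172; MC(Q_m) = 97 + 0.008·637.93103 = 102.10345.
Competitive Q* = 1121.21212, so ΔQ = 483.28109; wedge = 118.05172 − 102.10345 = 15.94827.
Welfare loss = ½ × 483.28109 × 15.94827 = 3853.75.

3853.75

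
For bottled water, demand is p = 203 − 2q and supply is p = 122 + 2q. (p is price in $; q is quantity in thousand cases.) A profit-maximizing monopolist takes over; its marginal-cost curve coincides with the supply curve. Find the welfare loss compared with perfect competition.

$91.125 thousand

Competitive equilibrium: 203 − 2q = 122 + 2q → q* = 20.25, p* = 162.5.
Marginal revenue: MR = 203 − 4q. Set MR = MC: 203 − 4q = 122 + 2q → q_m = 13.5.
Price p_m = 203 − 2·13.5 = 176; MC(q_m) = 122 + 2·13.5 = 149.
Competitive q* = 20.25, so Δq = 6.75; wedge = 176 − 149 = 27.
Deadweight loss = ½ × 6.75 × 27 = $91.125 thousand.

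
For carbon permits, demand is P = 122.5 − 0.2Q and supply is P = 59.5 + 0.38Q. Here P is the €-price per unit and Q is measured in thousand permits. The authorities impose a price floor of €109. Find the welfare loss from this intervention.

Competitive equilibrium: 122.5 − 0.2Q = 59.5 + 0.38Q → Q* = 108.6207, P* = 100.7759.
At the floor P = 109, quantity demanded = (122.5 − 109)/0.2 = 67.5.
Sellers' marginal cost at Q' = 67.5: 59.5 + 0.38·67.5 = 85.15.
ΔQ = 108.6207 − 67.5 = 41.1207; wedge = 109 − 85.15 = 23.85.
Deadweight loss = ½ × 41.1207 × 23.85 = €490.36 thousand.

€490.36 thousand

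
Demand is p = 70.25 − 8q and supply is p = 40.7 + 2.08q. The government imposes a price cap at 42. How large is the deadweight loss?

26.81

Competitive equilibrium: 70.25 − 8q = 40.7 + 2.08q → q* = 2.9315, p* = 46.7976.
At the ceiling p = 42, quantity supplied = (42 − 40.7)/2.08 = 0.625.
Willingness to pay at q' = 0.625: 70.25 − 8·0.625 = 65.25.
Δq = 2.9315 − 0.625 = 2.3065; wedge = 65.25 − 42 = 23.25.
The triangle = ½ × 2.3065 × 23.25 = 26.81.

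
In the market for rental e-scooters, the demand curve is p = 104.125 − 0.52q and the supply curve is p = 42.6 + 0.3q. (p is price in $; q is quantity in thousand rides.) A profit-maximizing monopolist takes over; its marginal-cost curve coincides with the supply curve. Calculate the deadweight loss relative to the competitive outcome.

$347.58 thousand

Competitive equilibrium: 104.125 − 0.52q = 42.6 + 0.3q → q* = 75.0305, p* = 65.1091.
Marginal revenue: MR = 104.125 − 1.04q. Set MR = MC: 104.125 − 1.04q = 42.6 + 0.3q → q_m = 45.9142.
Price p_m = 104.125 − 0.52·45.9142 = 80.2496; MC(q_m) = 42.6 + 0.3·45.9142 = 56.3743.
Competitive q* = 75.0305, so Δq = 29.1163; wedge = 80.2496 − 56.3743 = 23.8753.
DWL = ½ × 29.1163 × 23.8753 = $347.58 thousand.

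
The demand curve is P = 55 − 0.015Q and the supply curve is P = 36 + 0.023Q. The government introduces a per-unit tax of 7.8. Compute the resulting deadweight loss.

Competitive equilibrium: 55 − 0.015Q = 36 + 0.023Q → Q* = 500, P* = 47.5.
With the tax, the buyer price exceeds the seller price by 7.8: (55 − 0.015Q) − (36 + 0.023Q) = 7.8 → Q' = 294.7368.
ΔQ = 500 − 294.7368 = 205.2632; the wedge equals the tax, 7.8.
DWL = ½ × 205.2632 × 7.8 = 800.53.

800.53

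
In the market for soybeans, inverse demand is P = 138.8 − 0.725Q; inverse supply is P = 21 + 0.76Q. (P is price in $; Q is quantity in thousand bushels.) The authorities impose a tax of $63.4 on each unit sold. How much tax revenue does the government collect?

$2322.53 thousand

Competitive equilibrium: 138.8 − 0.725Q = 21 + 0.76Q → Q* = 79.3266, P* = 81.2882.
With the tax, the buyer price exceeds the seller price by 63.4: (138.8 − 0.725Q) − (21 + 0.76Q) = 63.4 → Q' = 36.633.
Tax revenue = 63.4 × 36.633 = $2322.53 thousand.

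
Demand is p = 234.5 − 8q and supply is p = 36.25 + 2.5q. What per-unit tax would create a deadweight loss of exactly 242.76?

71.4

Competitive equilibrium: 234.5 − 8q = 36.25 + 2.5q → q* = 18.881, p* = 83.4524.
A tax t gives Δq = t/10.5 and wedge t, so DWL = t²/21.
t²/21 = 242.76 → t² = 5097.96 → t = 71.4.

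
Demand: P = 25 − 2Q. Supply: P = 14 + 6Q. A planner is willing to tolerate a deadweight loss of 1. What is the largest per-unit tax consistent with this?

Competitive equilibrium: 25 − 2Q = 14 + 6Q → Q* = 1.375, P* = 22.25.
A tax t gives ΔQ = t/8 and wedge t, so DWL = t²/16.
t²/16 = 1 → t² = 16 → t = 4.

4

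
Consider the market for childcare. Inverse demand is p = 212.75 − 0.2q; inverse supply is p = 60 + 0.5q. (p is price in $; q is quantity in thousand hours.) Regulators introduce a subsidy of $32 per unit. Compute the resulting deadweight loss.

Competitive equilibrium: 212.75 − 0.2q = 60 + 0.5q → q* = 218.2143, p* = 169.1071.
The subsidy lowers effective supply by 32: p = 28 + 0.5q.
New quantity: 212.75 − 0.2q = 28 + 0.5q → q' = 263.9286.
Overproduction Δq = 263.9286 − 218.2143 = 45.7143; wedge = subsidy = 32.
DWL = ½ × 45.7143 × 32 = $731.43 thousand.

$731.43 thousand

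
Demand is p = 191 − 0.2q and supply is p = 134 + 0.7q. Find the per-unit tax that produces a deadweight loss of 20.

Competitive equilibrium: 191 − 0.2q = 134 + 0.7q → q* = 63.3333, p* = 178.3333.
A tax t gives Δq = t/0.9 and wedge t, so DWL = t²/1.8.
t²/1.8 = 20 → t² = 36 → t = 6.

6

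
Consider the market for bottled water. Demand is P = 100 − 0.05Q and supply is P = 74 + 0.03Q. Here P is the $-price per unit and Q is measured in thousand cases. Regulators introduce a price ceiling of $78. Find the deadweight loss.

$1469.44 thousand

Competitive equilibrium: 100 − 0.05Q = 74 + 0.03Q → Q* = 325, P* = 83.75.
At the ceiling P = 78, quantity supplied = (78 − 74)/0.03 = 133.3333.
Willingness to pay at Q' = 133.3333: 100 − 0.05·133.3333 = 93.3333.
ΔQ = 325 − 133.3333 = 191.6667; wedge = 93.3333 − 78 = 15.3333.
Deadweight loss = ½ × 191.6667 × 15.3333 = $1469.44 thousand.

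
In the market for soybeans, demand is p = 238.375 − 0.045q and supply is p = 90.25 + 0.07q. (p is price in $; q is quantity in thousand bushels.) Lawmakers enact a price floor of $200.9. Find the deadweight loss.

$11917.84 thousand

Competitive equilibrium: 238.375 − 0.045q = 90.25 + 0.07q → q* = 1288.043478, p* = 180.413043.
At the floor p = 200.9, quantity demanded = (238.375 − 200.9)/0.045 = 832.777778.
Sellers' marginal cost at q' = 832.777778: 90.25 + 0.07·832.777778 = 148.544444.
Δq = 1288.043478 − 832.777778 = 455.2657; wedge = 200.9 − 148.544444 = 52.355556.
Welfare loss = ½ × 455.2657 × 52.355556 = $11917.84 thousand.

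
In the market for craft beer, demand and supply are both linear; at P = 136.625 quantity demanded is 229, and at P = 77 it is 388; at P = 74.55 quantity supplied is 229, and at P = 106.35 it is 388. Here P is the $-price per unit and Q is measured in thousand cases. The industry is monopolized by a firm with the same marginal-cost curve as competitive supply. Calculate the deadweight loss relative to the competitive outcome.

$5086.29 thousand

Demand slope = (77 − 136.625)/(388 − 229) = −0.375, so P = 222.5 − 0.375Q.
Supply slope = (106.35 − 74.55)/(388 − 229) = 0.2, so P = 28.75 + 0.2Q.
Competitive equilibrium: 222.5 − 0.375Q = 28.75 + 0.2Q → Q* = 336.95652, P* = 96.1413.
Marginal revenue: MR = 222.5 − 0.75Q. Set MR = MC: 222.5 − 0.75Q = 28.75 + 0.2Q → Q_m = 203.94737.
Price P_m = 222.5 − 0.375·203.94737 = 146.01974; MC(Q_m) = 28.75 + 0.2·203.94737 = 69.53947.
Competitive Q* = 336.95652, so ΔQ = 133.00915; wedge = 146.01974 − 69.53947 = 76.48027.
Welfare loss = ½ × 133.00915 × 76.48027 = $5086.29 thousand.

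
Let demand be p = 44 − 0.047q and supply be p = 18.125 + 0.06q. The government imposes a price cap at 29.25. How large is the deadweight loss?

170.22

Competitive equilibrium: 44 − 0.047q = 18.125 + 0.06q → q* = 241.8224, p* = 32.6343.
At the ceiling p = 29.25, quantity supplied = (29.25 − 18.125)/0.06 = 185.4167.
Willingness to pay at q' = 185.4167: 44 − 0.047·185.4167 = 35.2854.
Δq = 241.8224 − 185.4167 = 56.4057; wedge = 35.2854 − 29.25 = 6.0354.
Welfare loss = ½ × 56.4057 × 6.0354 = 170.22.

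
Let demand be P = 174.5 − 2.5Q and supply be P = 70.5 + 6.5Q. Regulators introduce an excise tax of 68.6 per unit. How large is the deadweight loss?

261.44

Competitive equilibrium: 174.5 − 2.5Q = 70.5 + 6.5Q → Q* = 11.5556, P* = 145.6111.
With the tax, the buyer price exceeds the seller price by 68.6: (174.5 − 2.5Q) − (70.5 + 6.5Q) = 68.6 → Q' = 3.9333.
ΔQ = 11.5556 − 3.9333 = 7.6223; the wedge equals the tax, 68.6.
DWL = ½ × 7.6223 × 68.6 = 261.44.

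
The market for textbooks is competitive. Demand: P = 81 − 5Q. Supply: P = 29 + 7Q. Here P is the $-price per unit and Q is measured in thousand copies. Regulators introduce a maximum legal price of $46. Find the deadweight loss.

Competitive equilibrium: 81 − 5Q = 29 + 7Q → Q* = 4.3333, P* = 59.3333.
At the ceiling P = 46, quantity supplied = (46 − 29)/7 = 2.4286.
Willingness to pay at Q' = 2.4286: 81 − 5·2.4286 = 68.857.
ΔQ = 4.3333 − 2.4286 = 1.9047; wedge = 68.857 − 46 = 22.857.
The triangle = ½ × 1.9047 × 22.857 = $21.77 thousand.

$21.77 thousand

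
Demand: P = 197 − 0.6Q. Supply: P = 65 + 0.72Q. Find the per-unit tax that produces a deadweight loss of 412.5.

33

Competitive equilibrium: 197 − 0.6Q = 65 + 0.72Q → Q* = 100, P* = 137.
A tax t gives ΔQ = t/1.32 and wedge t, so DWL = t²/2.64.
t²/2.64 = 412.5 → t² = 1089 → t = 33.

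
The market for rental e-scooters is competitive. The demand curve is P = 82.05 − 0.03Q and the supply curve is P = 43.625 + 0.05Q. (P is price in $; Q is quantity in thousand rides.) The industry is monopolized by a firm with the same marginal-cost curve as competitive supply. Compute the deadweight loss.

$686.38 thousand

Competitive equilibrium: 82.05 − 0.03Q = 43.625 + 0.05Q → Q* = 480.3125, P* = 67.6406.
Marginal revenue: MR = 82.05 − 0.06Q. Set MR = MC: 82.05 − 0.06Q = 43.625 + 0.05Q → Q_m = 349.3182.
Price P_m = 82.05 − 0.03·349.3182 = 71.5705; MC(Q_m) = 43.625 + 0.05·349.3182 = 61.0909.
Competitive Q* = 480.3125, so ΔQ = 130.9943; wedge = 71.5705 − 61.0909 = 10.4796.
Welfare loss = ½ × 130.9943 × 10.4796 = $686.38 thousand.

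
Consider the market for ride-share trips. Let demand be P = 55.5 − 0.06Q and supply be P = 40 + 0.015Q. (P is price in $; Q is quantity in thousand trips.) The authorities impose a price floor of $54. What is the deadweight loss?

$1237.60 thousand

Competitive equilibrium: 55.5 − 0.06Q = 40 + 0.015Q → Q* = 206.6667, P* = 43.1.
At the floor P = 54, quantity demanded = (55.5 − 54)/0.06 = 25.
Sellers' marginal cost at Q' = 25: 40 + 0.015·25 = 40.375.
ΔQ = 206.6667 − 25 = 181.6667; wedge = 54 − 40.375 = 13.625.
Welfare loss = ½ × 181.6667 × 13.625 = $1237.60 thousand.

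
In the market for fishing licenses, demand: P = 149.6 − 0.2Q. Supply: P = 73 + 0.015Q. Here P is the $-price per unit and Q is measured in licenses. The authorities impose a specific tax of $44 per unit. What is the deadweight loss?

Competitive equilibrium: 149.6 − 0.2Q = 73 + 0.015Q → Q* = 356.2791, P* = 78.3442.
With the tax, the buyer price exceeds the seller price by 44: (149.6 − 0.2Q) − (73 + 0.015Q) = 44 → Q' = 151.6279.
ΔQ = 356.2791 − 151.6279 = 204.6512; the wedge equals the tax, 44.
The triangle = ½ × 204.6512 × 44 = $4502.33.

$4502.33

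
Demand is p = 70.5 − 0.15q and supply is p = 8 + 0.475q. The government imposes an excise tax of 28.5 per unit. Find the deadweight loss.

649.80

Competitive equilibrium: 70.5 − 0.15q = 8 + 0.475q → q* = 100, p* = 55.5.
With the tax, the buyer price exceeds the seller price by 28.5: (70.5 − 0.15q) − (8 + 0.475q) = 28.5 → q' = 54.4.
Δq = 100 − 54.4 = 45.6; the wedge equals the tax, 28.5.
Welfare loss = ½ × 45.6 × 28.5 = 649.80.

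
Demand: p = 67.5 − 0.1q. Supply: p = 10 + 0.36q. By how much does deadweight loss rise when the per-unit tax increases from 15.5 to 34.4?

Competitive equilibrium: 67.5 − 0.1q = 10 + 0.36q → q* = 125, p* = 55.
For a per-unit tax t: Δq = t/0.46, so DWL = ½·t·(t/0.46) = t²/0.92.
At t = 15.5: DWL = 261.141. At t = 34.4: DWL = 1286.261.
Increase = 1286.261 − 261.141 = 1025.12.

1025.12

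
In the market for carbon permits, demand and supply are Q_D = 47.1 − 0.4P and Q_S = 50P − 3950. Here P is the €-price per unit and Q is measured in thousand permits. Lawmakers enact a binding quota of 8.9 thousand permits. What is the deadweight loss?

€52.86 thousand

In inverse form: demand P = 117.75 − 2.5Q, supply P = 79 + 0.02Q.
Competitive equilibrium: 117.75 − 2.5Q = 79 + 0.02Q → Q* = 15.377, P* = 79.3075.
At Q = 8.9: demand price = 117.75 − 2.5·8.9 = 95.5; supply price = 79 + 0.02·8.9 = 79.178.
ΔQ = 15.377 − 8.9 = 6.477; wedge = 95.5 − 79.178 = 16.322.
The triangle = ½ × 6.477 × 16.322 = €52.86 thousand.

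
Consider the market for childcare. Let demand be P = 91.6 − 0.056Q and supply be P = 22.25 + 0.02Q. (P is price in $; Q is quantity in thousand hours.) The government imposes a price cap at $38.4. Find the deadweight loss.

$418.95 thousand

Competitive equilibrium: 91.6 − 0.056Q = 22.25 + 0.02Q → Q* = 912.5, P* = 40.5.
At the ceiling P = 38.4, quantity supplied = (38.4 − 22.25)/0.02 = 807.5.
Willingness to pay at Q' = 807.5: 91.6 − 0.056·807.5 = 46.38.
ΔQ = 912.5 − 807.5 = 105; wedge = 46.38 − 38.4 = 7.98.
Welfare loss = ½ × 105 × 7.98 = $418.95 thousand.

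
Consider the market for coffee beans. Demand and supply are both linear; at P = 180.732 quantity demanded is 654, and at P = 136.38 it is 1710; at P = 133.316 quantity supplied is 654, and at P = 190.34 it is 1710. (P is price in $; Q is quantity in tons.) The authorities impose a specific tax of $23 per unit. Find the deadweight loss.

Demand slope = (136.38 − 180.732)/(1710 − 654) = −0.042, so P = 208.2 − 0.042Q.
Supply slope = (190.34 − 133.316)/(1710 − 654) = 0.054, so P = 98 + 0.054Q.
Competitive equilibrium: 208.2 − 0.042Q = 98 + 0.054Q → Q* = 1147.9167, P* = 159.9875.
With the tax, the buyer price exceeds the seller price by 23: (208.2 − 0.042Q) − (98 + 0.054Q) = 23 → Q' = 908.3333.
ΔQ = 1147.9167 − 908.3333 = 239.5834; the wedge equals the tax, 23.
The triangle = ½ × 239.5834 × 23 = $2755.21.

$2755.21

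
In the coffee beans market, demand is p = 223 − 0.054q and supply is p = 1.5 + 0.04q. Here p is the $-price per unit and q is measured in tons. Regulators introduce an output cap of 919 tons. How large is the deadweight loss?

Competitive equilibrium: 223 − 0.054q = 1.5 + 0.04q → q* = 2356.383, p* = 95.7553.
At q = 919: demand price = 223 − 0.054·919 = 173.374; supply price = 1.5 + 0.04·919 = 38.26.
Δq = 2356.383 − 919 = 1437.383; wedge = 173.374 − 38.26 = 135.114.
Deadweight loss = ½ × 1437.383 × 135.114 = $97105.28.

$97105.28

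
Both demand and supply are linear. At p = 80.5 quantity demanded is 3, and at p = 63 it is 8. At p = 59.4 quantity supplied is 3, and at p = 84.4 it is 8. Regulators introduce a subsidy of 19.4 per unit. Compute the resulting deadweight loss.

Demand slope = (63 − 80.5)/(8 − 3) = −3.5, so p = 91 − 3.5q.
Supply slope = (84.4 − 59.4)/(8 − 3) = 5, so p = 44.4 + 5q.
Competitive equilibrium: 91 − 3.5q = 44.4 + 5q → q* = 5.4824, p* = 71.8118.
The subsidy lowers effective supply by 19.4: p = 25 + 5q.
New quantity: 91 − 3.5q = 25 + 5q → q' = 7.7647.
Overproduction Δq = 7.7647 − 5.4824 = 2.2823; wedge = subsidy = 19.4.
DWL = ½ × 2.2823 × 19.4 = 22.14.

22.14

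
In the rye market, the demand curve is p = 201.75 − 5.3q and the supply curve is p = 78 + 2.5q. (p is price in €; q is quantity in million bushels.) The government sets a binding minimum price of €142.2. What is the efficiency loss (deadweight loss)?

€83.59 million

Competitive equilibrium: 201.75 − 5.3q = 78 + 2.5q → q* = 15.8654, p* = 117.6635.
At the floor p = 142.2, quantity demanded = (201.75 − 142.2)/5.3 = 11.2358.
Sellers' marginal cost at q' = 11.2358: 78 + 2.5·11.2358 = 106.0895.
Δq = 15.8654 − 11.2358 = 4.6296; wedge = 142.2 − 106.0895 = 36.1105.
The triangle = ½ × 4.6296 × 36.1105 = €83.59 million.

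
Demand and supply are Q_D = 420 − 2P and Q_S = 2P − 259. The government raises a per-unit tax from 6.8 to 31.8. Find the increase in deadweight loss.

482.50

In inverse form: demand P = 210 − 0.5Q, supply P = 129.5 + 0.5Q.
Competitive equilibrium: 210 − 0.5Q = 129.5 + 0.5Q → Q* = 80.5, P* = 169.75.
For a per-unit tax t: ΔQ = t/1, so DWL = ½·t·(t/1) = t²/2.
At t = 6.8: DWL = 23.12. At t = 31.8: DWL = 505.62.
Increase = 505.62 − 23.12 = 482.50.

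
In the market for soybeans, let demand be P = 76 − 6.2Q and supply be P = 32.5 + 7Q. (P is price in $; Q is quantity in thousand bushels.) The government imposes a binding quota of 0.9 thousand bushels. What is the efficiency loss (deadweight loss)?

$37.87 thousand

Competitive equilibrium: 76 − 6.2Q = 32.5 + 7Q → Q* = 3.2955, P* = 55.5682.
At Q = 0.9: demand price = 76 − 6.2·0.9 = 70.42; supply price = 32.5 + 7·0.9 = 38.8.
ΔQ = 3.2955 − 0.9 = 2.3955; wedge = 70.42 − 38.8 = 31.62.
Welfare loss = ½ × 2.3955 × 31.62 = $37.87 thousand.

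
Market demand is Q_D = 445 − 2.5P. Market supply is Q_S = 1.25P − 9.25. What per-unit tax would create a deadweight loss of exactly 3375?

In inverse form: demand P = 178 − 0.4Q, supply P = 7.4 + 0.8Q.
Competitive equilibrium: 178 − 0.4Q = 7.4 + 0.8Q → Q* = 142.1667, P* = 121.1333.
A tax t gives ΔQ = t/1.2 and wedge t, so DWL = t²/2.4.
t²/2.4 = 3375 → t² = 8100 → t = 90.

90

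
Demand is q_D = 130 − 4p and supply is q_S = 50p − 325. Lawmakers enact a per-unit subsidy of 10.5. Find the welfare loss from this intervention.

204.17

In inverse form: demand p = 32.5 − 0.25q, supply p = 6.5 + 0.02q.
Competitive equilibrium: 32.5 − 0.25q = 6.5 + 0.02q → q* = 96.2963, p* = 8.4259.
The subsidy lowers effective supply by 10.5: p = 0.02q − 4.
New quantity: 32.5 − 0.25q = 0.02q − 4 → q' = 135.1852.
Overproduction Δq = 135.1852 − 96.2963 = 38.8889; wedge = subsidy = 10.5.
Deadweight loss = ½ × 38.8889 × 10.5 = 204.17.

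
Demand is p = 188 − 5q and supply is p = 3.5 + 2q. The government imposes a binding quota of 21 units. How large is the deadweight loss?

100.45

Competitive equilibrium: 188 − 5q = 3.5 + 2q → q* = 26.3571, p* = 56.2143.
At q = 21: demand price = 188 − 5·21 = 83; supply price = 3.5 + 2·21 = 45.5.
Δq = 26.3571 − 21 = 5.3571; wedge = 83 − 45.5 = 37.5.
Deadweight loss = ½ × 5.3571 × 37.5 = 100.45.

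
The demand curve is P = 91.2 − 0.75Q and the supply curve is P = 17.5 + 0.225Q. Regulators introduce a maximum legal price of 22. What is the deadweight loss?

1506.48

Competitive equilibrium: 91.2 − 0.75Q = 17.5 + 0.225Q → Q* = 75.5897, P* = 34.5077.
At the ceiling P = 22, quantity supplied = (22 − 17.5)/0.225 = 20.
Willingness to pay at Q' = 20: 91.2 − 0.75·20 = 76.2.
ΔQ = 75.5897 − 20 = 55.5897; wedge = 76.2 − 22 = 54.2.
Deadweight loss = ½ × 55.5897 × 54.2 = 1506.48.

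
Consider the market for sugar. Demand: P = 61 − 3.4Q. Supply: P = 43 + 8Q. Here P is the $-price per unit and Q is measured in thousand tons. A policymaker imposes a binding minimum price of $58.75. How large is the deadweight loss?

Competitive equilibrium: 61 − 3.4Q = 43 + 8Q → Q* = 1.5789, P* = 55.6316.
At the floor P = 58.75, quantity demanded = (61 − 58.75)/3.4 = 0.6618.
Sellers' marginal cost at Q' = 0.6618: 43 + 8·0.6618 = 48.2944.
ΔQ = 1.5789 − 0.6618 = 0.9171; wedge = 58.75 − 48.2944 = 10.4556.
DWL = ½ × 0.9171 × 10.4556 = $4.79 thousand.

$4.79 thousand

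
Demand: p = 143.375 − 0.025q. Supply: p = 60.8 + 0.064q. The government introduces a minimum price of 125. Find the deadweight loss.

Competitive equilibrium: 143.375 − 0.025q = 60.8 + 0.064q → q* = 927.809, p* = 120.1798.
At the floor p = 125, quantity demanded = (143.375 − 125)/0.025 = 735.
Sellers' marginal cost at q' = 735: 60.8 + 0.064·735 = 107.84.
Δq = 927.809 − 735 = 192.809; wedge = 125 − 107.84 = 17.16.
Welfare loss = ½ × 192.809 × 17.16 = 1654.30.

1654.30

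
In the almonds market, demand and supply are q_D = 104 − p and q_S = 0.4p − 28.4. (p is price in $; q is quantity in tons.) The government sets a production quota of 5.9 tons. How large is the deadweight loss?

$21.79

In inverse form: demand p = 104 − q, supply p = 71 + 2.5q.
Competitive equilibrium: 104 − q = 71 + 2.5q → q* = 9.4286, p* = 94.5714.
At q = 5.9: demand price = 104 − 1·5.9 = 98.1; supply price = 71 + 2.5·5.9 = 85.75.
Δq = 9.4286 − 5.9 = 3.5286; wedge = 98.1 − 85.75 = 12.35.
DWL = ½ × 3.5286 × 12.35 = $21.79.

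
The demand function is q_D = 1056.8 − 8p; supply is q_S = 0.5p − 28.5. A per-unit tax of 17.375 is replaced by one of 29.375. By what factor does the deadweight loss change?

In inverse form: demand p = 132.1 − 0.125q, supply p = 57 + 2q.
Competitive equilibrium: 132.1 − 0.125q = 57 + 2q → q* = 35.3412, p* = 127.6824.
For a per-unit tax t: Δq = t/2.125, so DWL = ½·t·(t/2.125) = t²/4.25.
At t = 17.375: DWL = 71.033. At t = 29.375: DWL = 203.033.
Ratio = (29.375/17.375)² = 2.858.

2.858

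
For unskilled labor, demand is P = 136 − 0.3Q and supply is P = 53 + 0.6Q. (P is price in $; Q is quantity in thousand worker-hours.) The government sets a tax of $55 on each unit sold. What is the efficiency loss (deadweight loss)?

Competitive equilibrium: 136 − 0.3Q = 53 + 0.6Q → Q* = 92.2222, P* = 108.3333.
With the tax, the buyer price exceeds the seller price by 55: (136 − 0.3Q) − (53 + 0.6Q) = 55 → Q' = 31.1111.
ΔQ = 92.2222 − 31.1111 = 61.1111; the wedge equals the tax, 55.
Deadweight loss = ½ × 61.1111 × 55 = $1680.56 thousand.

$1680.56 thousand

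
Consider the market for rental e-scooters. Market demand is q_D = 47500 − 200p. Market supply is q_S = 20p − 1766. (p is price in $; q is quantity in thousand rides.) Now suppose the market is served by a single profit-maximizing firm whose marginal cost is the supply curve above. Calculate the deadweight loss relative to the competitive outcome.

$1405.34 thousand

In inverse form: demand p = 237.5 − 0.005q, supply p = 88.3 + 0.05q.
Competitive equilibrium: 237.5 − 0.005q = 88.3 + 0.05q → q* = 2712.72727, p* = 223.93636.
Marginal revenue: MR = 237.5 − 0.01q. Set MR = MC: 237.5 − 0.01q = 88.3 + 0.05q → q_m = 2486.66667.
Price p_m = 237.5 − 0.005·2486.66667 = 225.06667; MC(q_m) = 88.3 + 0.05·2486.66667 = 212.63333.
Competitive q* = 2712.72727, so Δq = 226.0606; wedge = 225.06667 − 212.63333 = 12.43334.
Deadweight loss = ½ × 226.0606 × 12.43334 = $1405.34 thousand.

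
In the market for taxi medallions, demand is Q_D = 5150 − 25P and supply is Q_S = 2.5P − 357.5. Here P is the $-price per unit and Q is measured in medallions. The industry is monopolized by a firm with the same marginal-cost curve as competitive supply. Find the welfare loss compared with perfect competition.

In inverse form: demand P = 206 − 0.04Q, supply P = 143 + 0.4Q.
Competitive equilibrium: 206 − 0.04Q = 143 + 0.4Q → Q* = 143.1818, P* = 200.2727.
Marginal revenue: MR = 206 − 0.08Q. Set MR = MC: 206 − 0.08Q = 143 + 0.4Q → Q_m = 131.25.
Price P_m = 206 − 0.04·131.25 = 200.75; MC(Q_m) = 143 + 0.4·131.25 = 195.5.
Competitive Q* = 143.1818, so ΔQ = 11.9318; wedge = 200.75 − 195.5 = 5.25.
DWL = ½ × 11.9318 × 5.25 = $31.32.

$31.32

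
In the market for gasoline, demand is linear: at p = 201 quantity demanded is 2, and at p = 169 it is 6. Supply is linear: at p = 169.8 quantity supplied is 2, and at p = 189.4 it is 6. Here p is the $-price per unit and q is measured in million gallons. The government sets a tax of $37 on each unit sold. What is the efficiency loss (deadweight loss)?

$53.06 million

Demand slope = (169 − 201)/(6 − 2) = −8, so p = 217 − 8q.
Supply slope = (189.4 − 169.8)/(6 − 2) = 4.9, so p = 160 + 4.9q.
Competitive equilibrium: 217 − 8q = 160 + 4.9q → q* = 4.4186, p* = 181.6512.
With the tax, the buyer price exceeds the seller price by 37: (217 − 8q) − (160 + 4.9q) = 37 → q' = 1.5504.
Δq = 4.4186 − 1.5504 = 2.8682; the wedge equals the tax, 37.
Welfare loss = ½ × 2.8682 × 37 = $53.06 million.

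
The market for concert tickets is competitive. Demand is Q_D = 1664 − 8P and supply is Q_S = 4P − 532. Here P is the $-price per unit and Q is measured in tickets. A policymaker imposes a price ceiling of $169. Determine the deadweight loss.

$588

In inverse form: demand P = 208 − 0.125Q, supply P = 133 + 0.25Q.
Competitive equilibrium: 208 − 0.125Q = 133 + 0.25Q → Q* = 200, P* = 183.
At the ceiling P = 169, quantity supplied = (169 − 133)/0.25 = 144.
Willingness to pay at Q' = 144: 208 − 0.125·144 = 190.
ΔQ = 200 − 144 = 56; wedge = 190 − 169 = 21.
DWL = ½ × 56 × 21 = $588.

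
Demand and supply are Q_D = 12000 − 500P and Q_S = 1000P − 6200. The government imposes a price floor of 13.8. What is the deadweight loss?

1041.67

In inverse form: demand P = 24 − 0.002Q, supply P = 6.2 + 0.001Q.
Competitive equilibrium: 24 − 0.002Q = 6.2 + 0.001Q → Q* = 5933.3333, P* = 12.1333.
At the floor P = 13.8, quantity demanded = (24 − 13.8)/0.002 = 5100.
Sellers' marginal cost at Q' = 5100: 6.2 + 0.001·5100 = 11.3.
ΔQ = 5933.3333 − 5100 = 833.3333; wedge = 13.8 − 11.3 = 2.5.
The triangle = ½ × 833.3333 × 2.5 = 1041.67.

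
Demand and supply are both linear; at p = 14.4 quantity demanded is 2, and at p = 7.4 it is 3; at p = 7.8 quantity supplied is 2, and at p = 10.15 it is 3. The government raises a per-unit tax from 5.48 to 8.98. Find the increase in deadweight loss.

2.71

Demand slope = (7.4 − 14.4)/(3 − 2) = −7, so p = 28.4 − 7q.
Supply slope = (10.15 − 7.8)/(3 − 2) = 2.35, so p = 3.1 + 2.35q.
Competitive equilibrium: 28.4 − 7q = 3.1 + 2.35q → q* = 2.7059, p* = 9.4588.
For a per-unit tax t: Δq = t/9.35, so DWL = ½·t·(t/9.35) = t²/18.7.
At t = 5.48: DWL = 1.606. At t = 8.98: DWL = 4.312.
Increase = 4.312 − 1.606 = 2.71.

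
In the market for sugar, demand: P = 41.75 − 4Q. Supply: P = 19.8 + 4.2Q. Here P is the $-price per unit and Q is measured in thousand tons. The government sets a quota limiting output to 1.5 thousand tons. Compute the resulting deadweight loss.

Competitive equilibrium: 41.75 − 4Q = 19.8 + 4.2Q → Q* = 2.6768, P* = 31.0427.
At Q = 1.5: demand price = 41.75 − 4·1.5 = 35.75; supply price = 19.8 + 4.2·1.5 = 26.1.
ΔQ = 2.6768 − 1.5 = 1.1768; wedge = 35.75 − 26.1 = 9.65.
The triangle = ½ × 1.1768 × 9.65 = $5.68 thousand.

$5.68 thousand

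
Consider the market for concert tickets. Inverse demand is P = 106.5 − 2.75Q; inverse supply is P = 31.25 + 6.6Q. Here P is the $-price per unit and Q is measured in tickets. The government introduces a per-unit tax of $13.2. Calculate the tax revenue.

Competitive equilibrium: 106.5 − 2.75Q = 31.25 + 6.6Q → Q* = 8.0481, P* = 84.3676.
With the tax, the buyer price exceeds the seller price by 13.2: (106.5 − 2.75Q) − (31.25 + 6.6Q) = 13.2 → Q' = 6.6364.
Tax revenue = 13.2 × 6.6364 = $87.60.

$87.60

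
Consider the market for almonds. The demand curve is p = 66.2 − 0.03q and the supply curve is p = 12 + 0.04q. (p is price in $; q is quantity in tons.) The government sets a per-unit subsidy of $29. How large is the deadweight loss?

$6007.14

Competitive equilibrium: 66.2 − 0.03q = 12 + 0.04q → q* = 774.2857, p* = 42.9714.
The subsidy lowers effective supply by 29: p = 0.04q − 17.
New quantity: 66.2 − 0.03q = 0.04q − 17 → q' = 1188.5714.
Overproduction Δq = 1188.5714 − 774.2857 = 414.2857; wedge = subsidy = 29.
The triangle = ½ × 414.2857 × 29 = $6007.14.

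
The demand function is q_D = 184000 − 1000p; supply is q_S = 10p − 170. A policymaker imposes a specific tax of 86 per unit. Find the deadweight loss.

36613.86

In inverse form: demand p = 184 − 0.001q, supply p = 17 + 0.1q.
Competitive equilibrium: 184 − 0.001q = 17 + 0.1q → q* = 1653.4653, p* = 182.3465.
With the tax, the buyer price exceeds the seller price by 86: (184 − 0.001q) − (17 + 0.1q) = 86 → q' = 801.9802.
Δq = 1653.4653 − 801.9802 = 851.4851; the wedge equals the tax, 86.
DWL = ½ × 851.4851 × 86 = 36613.86.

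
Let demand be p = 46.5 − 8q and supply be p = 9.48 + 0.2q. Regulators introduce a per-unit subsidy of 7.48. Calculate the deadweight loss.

Competitive equilibrium: 46.5 − 8q = 9.48 + 0.2q → q* = 4.5146, p* = 10.3829.
The subsidy lowers effective supply by 7.48: p = 2 + 0.2q.
New quantity: 46.5 − 8q = 2 + 0.2q → q' = 5.4268.
Overproduction Δq = 5.4268 − 4.5146 = 0.9122; wedge = subsidy = 7.48.
DWL = ½ × 0.9122 × 7.48 = 3.41.

3.41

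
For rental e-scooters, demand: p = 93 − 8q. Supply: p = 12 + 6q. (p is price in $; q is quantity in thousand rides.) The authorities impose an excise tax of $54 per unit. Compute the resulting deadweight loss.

Competitive equilibrium: 93 − 8q = 12 + 6q → q* = 5.7857, p* = 46.7143.
With the tax, the buyer price exceeds the seller price by 54: (93 − 8q) − (12 + 6q) = 54 → q' = 1.9286.
Δq = 5.7857 − 1.9286 = 3.8571; the wedge equals the tax, 54.
DWL = ½ × 3.8571 × 54 = $104.14 thousand.

$104.14 thousand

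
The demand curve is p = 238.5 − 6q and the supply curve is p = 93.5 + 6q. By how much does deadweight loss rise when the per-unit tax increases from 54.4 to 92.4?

232.43

Competitive equilibrium: 238.5 − 6q = 93.5 + 6q → q* = 12.0833, p* = 166.
For a per-unit tax t: Δq = t/12, so DWL = ½·t·(t/12) = t²/24.
At t = 54.4: DWL = 123.307. At t = 92.4: DWL = 355.74.
Increase = 355.74 − 123.307 = 232.43.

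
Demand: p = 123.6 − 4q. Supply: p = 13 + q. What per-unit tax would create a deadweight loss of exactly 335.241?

Competitive equilibrium: 123.6 − 4q = 13 + q → q* = 22.12, p* = 35.12.
A tax t gives Δq = t/5 and wedge t, so DWL = t²/10.
t²/10 = 335.241 → t² = 3352.41 → t = 57.9.

57.9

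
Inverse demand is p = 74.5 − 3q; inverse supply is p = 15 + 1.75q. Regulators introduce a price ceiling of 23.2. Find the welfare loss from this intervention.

146

Competitive equilibrium: 74.5 − 3q = 15 + 1.75q → q* = 12.5263, p* = 36.9211.
At the ceiling p = 23.2, quantity supplied = (23.2 − 15)/1.75 = 4.6857.
Willingness to pay at q' = 4.6857: 74.5 − 3·4.6857 = 60.4429.
Δq = 12.5263 − 4.6857 = 7.8406; wedge = 60.4429 − 23.2 = 37.2429.
DWL = ½ × 7.8406 × 37.2429 = 146.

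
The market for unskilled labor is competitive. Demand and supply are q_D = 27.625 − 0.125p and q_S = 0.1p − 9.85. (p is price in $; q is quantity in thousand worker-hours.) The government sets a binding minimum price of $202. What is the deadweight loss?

In inverse form: demand p = 221 − 8q, supply p = 98.5 + 10q.
Competitive equilibrium: 221 − 8q = 98.5 + 10q → q* = 6.8056, p* = 166.5556.
At the floor p = 202, quantity demanded = (221 − 202)/8 = 2.375.
Sellers' marginal cost at q' = 2.375: 98.5 + 10·2.375 = 122.25.
Δq = 6.8056 − 2.375 = 4.4306; wedge = 202 − 122.25 = 79.75.
DWL = ½ × 4.4306 × 79.75 = $176.67 thousand.

$176.67 thousand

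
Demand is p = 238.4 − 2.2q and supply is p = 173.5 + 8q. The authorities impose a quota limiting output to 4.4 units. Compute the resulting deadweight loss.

19.65

Competitive equilibrium: 238.4 − 2.2q = 173.5 + 8q → q* = 6.3627, p* = 224.402.
At q = 4.4: demand price = 238.4 − 2.2·4.4 = 228.72; supply price = 173.5 + 8·4.4 = 208.7.
Δq = 6.3627 − 4.4 = 1.9627; wedge = 228.72 − 208.7 = 20.02.
The triangle = ½ × 1.9627 × 20.02 = 19.65.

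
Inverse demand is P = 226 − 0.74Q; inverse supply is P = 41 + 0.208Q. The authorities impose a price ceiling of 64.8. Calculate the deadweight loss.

Competitive equilibrium: 226 − 0.74Q = 41 + 0.208Q → Q* = 195.1477, P* = 81.5907.
At the ceiling P = 64.8, quantity supplied = (64.8 − 41)/0.208 = 114.4231.
Willingness to pay at Q' = 114.4231: 226 − 0.74·114.4231 = 141.3269.
ΔQ = 195.1477 − 114.4231 = 80.7246; wedge = 141.3269 − 64.8 = 76.5269.
DWL = ½ × 80.7246 × 76.5269 = 3088.80.

3088.80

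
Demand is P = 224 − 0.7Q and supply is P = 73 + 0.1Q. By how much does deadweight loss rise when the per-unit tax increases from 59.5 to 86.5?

2463.75

Competitive equilibrium: 224 − 0.7Q = 73 + 0.1Q → Q* = 188.75, P* = 91.875.
For a per-unit tax t: ΔQ = t/0.8, so DWL = ½·t·(t/0.8) = t²/1.6.
At t = 59.5: DWL = 2212.656. At t = 86.5: DWL = 4676.406.
Increase = 4676.406 − 2212.656 = 2463.75.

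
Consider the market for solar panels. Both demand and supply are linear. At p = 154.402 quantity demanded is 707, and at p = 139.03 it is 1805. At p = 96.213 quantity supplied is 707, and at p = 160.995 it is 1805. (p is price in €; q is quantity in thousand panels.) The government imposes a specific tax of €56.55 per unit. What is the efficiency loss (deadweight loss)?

Demand slope = (139.03 − 154.402)/(1805 − 707) = −0.014, so p = 164.3 − 0.014q.
Supply slope = (160.995 − 96.213)/(1805 − 707) = 0.059, so p = 54.5 + 0.059q.
Competitive equilibrium: 164.3 − 0.014q = 54.5 + 0.059q → q* = 1504.1096, p* = 143.2425.
With the tax, the buyer price exceeds the seller price by 56.55: (164.3 − 0.014q) − (54.5 + 0.059q) = 56.55 → q' = 729.4521.
Δq = 1504.1096 − 729.4521 = 774.6575; the wedge equals the tax, 56.55.
DWL = ½ × 774.6575 × 56.55 = €21903.44 thousand.

€21903.44 thousand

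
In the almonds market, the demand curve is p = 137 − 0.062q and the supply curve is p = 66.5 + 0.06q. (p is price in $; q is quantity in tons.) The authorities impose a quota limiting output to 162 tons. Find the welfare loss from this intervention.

$10549.76

Competitive equilibrium: 137 − 0.062q = 66.5 + 0.06q → q* = 577.8689, p* = 101.1721.
At q = 162: demand price = 137 − 0.062·162 = 126.956; supply price = 66.5 + 0.06·162 = 76.22.
Δq = 577.8689 − 162 = 415.8689; wedge = 126.956 − 76.22 = 50.736.
Deadweight loss = ½ × 415.8689 × 50.736 = $10549.76.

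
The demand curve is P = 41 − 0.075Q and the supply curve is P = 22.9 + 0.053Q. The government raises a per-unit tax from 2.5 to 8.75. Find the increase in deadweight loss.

Competitive equilibrium: 41 − 0.075Q = 22.9 + 0.053Q → Q* = 141.4063, P* = 30.3945.
For a per-unit tax t: ΔQ = t/0.128, so DWL = ½·t·(t/0.128) = t²/0.256.
At t = 2.5: DWL = 24.414. At t = 8.75: DWL = 299.072.
Increase = 299.072 − 24.414 = 274.66.

274.66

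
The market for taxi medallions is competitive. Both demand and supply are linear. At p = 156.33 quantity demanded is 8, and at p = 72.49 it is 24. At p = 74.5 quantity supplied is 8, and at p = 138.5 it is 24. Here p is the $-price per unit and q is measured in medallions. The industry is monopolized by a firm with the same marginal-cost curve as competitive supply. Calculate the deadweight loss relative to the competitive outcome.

Demand slope = (72.49 − 156.33)/(24 − 8) = −5.24, so p = 198.25 − 5.24q.
Supply slope = (138.5 − 74.5)/(24 − 8) = 4, so p = 42.5 + 4q.
Competitive equilibrium: 198.25 − 5.24q = 42.5 + 4q → q* = 16.8561, p* = 109.9242.
Marginal revenue: MR = 198.25 − 10.48q. Set MR = MC: 198.25 − 10.48q = 42.5 + 4q → q_m = 10.7562.
Price p_m = 198.25 − 5.24·10.7562 = 141.8875; MC(q_m) = 42.5 + 4·10.7562 = 85.5248.
Competitive q* = 16.8561, so Δq = 6.0999; wedge = 141.8875 − 85.5248 = 56.3627.
Deadweight loss = ½ × 6.0999 × 56.3627 = $171.90.

$171.90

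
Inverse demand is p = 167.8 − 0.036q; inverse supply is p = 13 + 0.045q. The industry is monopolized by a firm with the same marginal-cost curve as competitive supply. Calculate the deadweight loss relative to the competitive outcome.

Competitive equilibrium: 167.8 − 0.036q = 13 + 0.045q → q* = 1911.11111, p* = 99.
Marginal revenue: MR = 167.8 − 0.072q. Set MR = MC: 167.8 − 0.072q = 13 + 0.045q → q_m = 1323.07692.
Price p_m = 167.8 − 0.036·1323.07692 = 120.16923; MC(q_m) = 13 + 0.045·1323.07692 = 72.53846.
Competitive q* = 1911.11111, so Δq = 588.03419; wedge = 120.16923 − 72.53846 = 47.63077.
Deadweight loss = ½ × 588.03419 × 47.63077 = 14004.26.

14004.26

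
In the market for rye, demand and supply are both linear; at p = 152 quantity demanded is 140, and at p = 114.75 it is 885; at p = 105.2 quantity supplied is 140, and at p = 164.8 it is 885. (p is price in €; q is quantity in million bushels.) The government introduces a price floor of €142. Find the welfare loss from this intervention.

€1664 million

Demand slope = (114.75 − 152)/(885 − 140) = −0.05, so p = 159 − 0.05q.
Supply slope = (164.8 − 105.2)/(885 − 140) = 0.08, so p = 94 + 0.08q.
Competitive equilibrium: 159 − 0.05q = 94 + 0.08q → q* = 500, p* = 134.
At the floor p = 142, quantity demanded = (159 − 142)/0.05 = 340.
Sellers' marginal cost at q' = 340: 94 + 0.08·340 = 121.2.
Δq = 500 − 340 = 160; wedge = 142 − 121.2 = 20.8.
The triangle = ½ × 160 × 20.8 = €1664 million.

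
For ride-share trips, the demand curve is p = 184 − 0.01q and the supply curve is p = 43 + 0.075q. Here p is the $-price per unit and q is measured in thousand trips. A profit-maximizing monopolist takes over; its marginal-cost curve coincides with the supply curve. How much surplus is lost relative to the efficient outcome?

$1295.81 thousand

Competitive equilibrium: 184 − 0.01q = 43 + 0.075q → q* = 1658.8235, p* = 167.4118.
Marginal revenue: MR = 184 − 0.02q. Set MR = MC: 184 − 0.02q = 43 + 0.075q → q_m = 1484.2105.
Price p_m = 184 − 0.01·1484.2105 = 169.1579; MC(q_m) = 43 + 0.075·1484.2105 = 154.3158.
Competitive q* = 1658.8235, so Δq = 174.613; wedge = 169.1579 − 154.3158 = 14.8421.
The triangle = ½ × 174.613 × 14.8421 = $1295.81 thousand.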